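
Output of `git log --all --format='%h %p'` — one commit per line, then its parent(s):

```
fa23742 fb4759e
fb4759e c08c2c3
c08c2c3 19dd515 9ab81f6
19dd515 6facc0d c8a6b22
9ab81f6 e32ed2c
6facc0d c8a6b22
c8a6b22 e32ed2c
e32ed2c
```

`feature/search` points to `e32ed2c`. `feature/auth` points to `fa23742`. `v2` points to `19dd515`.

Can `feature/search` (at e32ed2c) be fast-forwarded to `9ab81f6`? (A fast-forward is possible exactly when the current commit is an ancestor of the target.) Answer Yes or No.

A fast-forward from e32ed2c to 9ab81f6 is possible iff e32ed2c is an ancestor of 9ab81f6.
Ancestors of 9ab81f6: {9ab81f6, e32ed2c}.
e32ed2c is among them, so fast-forward is possible.

Yes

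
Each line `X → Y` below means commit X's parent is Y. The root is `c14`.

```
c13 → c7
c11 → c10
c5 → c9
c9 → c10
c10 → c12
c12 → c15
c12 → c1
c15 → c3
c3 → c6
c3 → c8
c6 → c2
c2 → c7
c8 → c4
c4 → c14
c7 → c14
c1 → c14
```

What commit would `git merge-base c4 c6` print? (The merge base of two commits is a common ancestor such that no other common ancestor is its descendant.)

c14

Ancestors of c4: {c14, c4}.
Ancestors of c6: {c14, c2, c6, c7}.
Common ancestors: {c14}.
The only common ancestor is c14, so it is the merge base.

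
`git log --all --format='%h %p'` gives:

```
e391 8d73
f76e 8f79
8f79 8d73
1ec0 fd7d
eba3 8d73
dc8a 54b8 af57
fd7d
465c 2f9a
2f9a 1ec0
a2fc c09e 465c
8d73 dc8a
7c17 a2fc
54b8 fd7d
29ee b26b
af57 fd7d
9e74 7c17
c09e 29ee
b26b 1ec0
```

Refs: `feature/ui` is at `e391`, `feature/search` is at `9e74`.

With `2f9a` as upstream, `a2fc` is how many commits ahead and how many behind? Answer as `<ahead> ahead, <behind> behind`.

Reachable from a2fc: {1ec0, 29ee, 2f9a, 465c, a2fc, b26b, c09e, fd7d}.
Reachable from 2f9a: {1ec0, 2f9a, fd7d}.
Only in a2fc's history (ahead): {29ee, 465c, a2fc, b26b, c09e} — 5.
Only in 2f9a's history (behind): {} — 0.

5 ahead, 0 behind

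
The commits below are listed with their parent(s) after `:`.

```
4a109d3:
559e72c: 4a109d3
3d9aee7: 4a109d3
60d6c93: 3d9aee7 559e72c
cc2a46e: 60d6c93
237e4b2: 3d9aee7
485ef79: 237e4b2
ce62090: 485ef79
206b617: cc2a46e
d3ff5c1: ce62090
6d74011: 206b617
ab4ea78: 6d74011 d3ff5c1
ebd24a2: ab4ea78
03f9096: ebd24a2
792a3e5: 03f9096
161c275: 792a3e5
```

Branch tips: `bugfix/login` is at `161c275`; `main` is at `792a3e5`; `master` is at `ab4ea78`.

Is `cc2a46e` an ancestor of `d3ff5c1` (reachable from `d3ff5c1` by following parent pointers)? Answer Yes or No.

No

Ancestors of d3ff5c1: {237e4b2, 3d9aee7, 485ef79, 4a109d3, ce62090, d3ff5c1}.
cc2a46e is not in that set, so it is not an ancestor of d3ff5c1.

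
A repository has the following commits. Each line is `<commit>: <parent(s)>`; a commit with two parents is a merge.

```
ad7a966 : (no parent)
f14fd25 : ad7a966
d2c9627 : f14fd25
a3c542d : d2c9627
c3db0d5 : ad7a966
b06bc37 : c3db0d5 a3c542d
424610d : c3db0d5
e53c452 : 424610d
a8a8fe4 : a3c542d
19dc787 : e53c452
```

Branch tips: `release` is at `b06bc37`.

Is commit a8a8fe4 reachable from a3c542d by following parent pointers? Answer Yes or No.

Ancestors of a3c542d: {a3c542d, ad7a966, d2c9627, f14fd25}.
a8a8fe4 is not in that set, so it is not an ancestor of a3c542d.

No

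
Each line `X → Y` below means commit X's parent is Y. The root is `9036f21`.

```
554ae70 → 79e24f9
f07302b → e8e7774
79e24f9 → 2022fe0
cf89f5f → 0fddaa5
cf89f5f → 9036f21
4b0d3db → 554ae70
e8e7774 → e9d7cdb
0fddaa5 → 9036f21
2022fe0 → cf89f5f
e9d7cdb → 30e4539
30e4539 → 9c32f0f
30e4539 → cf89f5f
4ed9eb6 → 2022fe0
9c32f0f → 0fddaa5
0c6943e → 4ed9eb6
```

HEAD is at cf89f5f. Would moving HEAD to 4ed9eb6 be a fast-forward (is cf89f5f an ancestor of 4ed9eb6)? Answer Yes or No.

Yes

A fast-forward from cf89f5f to 4ed9eb6 is possible iff cf89f5f is an ancestor of 4ed9eb6.
Ancestors of 4ed9eb6: {0fddaa5, 2022fe0, 4ed9eb6, 9036f21, cf89f5f}.
cf89f5f is among them, so fast-forward is possible.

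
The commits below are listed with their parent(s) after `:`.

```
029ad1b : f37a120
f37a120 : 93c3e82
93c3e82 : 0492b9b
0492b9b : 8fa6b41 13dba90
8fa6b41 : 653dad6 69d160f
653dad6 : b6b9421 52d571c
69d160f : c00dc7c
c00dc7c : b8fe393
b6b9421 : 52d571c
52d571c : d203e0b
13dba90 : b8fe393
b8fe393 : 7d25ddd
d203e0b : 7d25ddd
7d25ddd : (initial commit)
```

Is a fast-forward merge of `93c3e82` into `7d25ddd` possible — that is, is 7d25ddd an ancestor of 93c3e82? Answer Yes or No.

A fast-forward from 7d25ddd to 93c3e82 is possible iff 7d25ddd is an ancestor of 93c3e82.
Ancestors of 93c3e82: {0492b9b, 13dba90, 52d571c, 653dad6, 69d160f, 7d25ddd, 8fa6b41, 93c3e82, b6b9421, b8fe393, c00dc7c, d203e0b}.
7d25ddd is among them, so fast-forward is possible.

Yes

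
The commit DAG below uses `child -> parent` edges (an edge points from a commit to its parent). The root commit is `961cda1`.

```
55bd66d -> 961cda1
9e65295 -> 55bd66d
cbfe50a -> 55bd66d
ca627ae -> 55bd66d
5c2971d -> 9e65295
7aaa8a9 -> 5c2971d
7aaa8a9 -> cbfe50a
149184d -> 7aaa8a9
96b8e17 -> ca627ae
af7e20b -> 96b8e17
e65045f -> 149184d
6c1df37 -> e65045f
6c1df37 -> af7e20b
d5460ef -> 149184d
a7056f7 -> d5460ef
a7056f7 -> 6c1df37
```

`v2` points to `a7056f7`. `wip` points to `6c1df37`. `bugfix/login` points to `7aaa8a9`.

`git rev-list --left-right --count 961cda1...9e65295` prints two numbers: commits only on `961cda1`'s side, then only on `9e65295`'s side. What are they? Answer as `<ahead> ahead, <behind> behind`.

Reachable from 961cda1: {961cda1}.
Reachable from 9e65295: {55bd66d, 961cda1, 9e65295}.
Only in 961cda1's history (ahead): {} — 0.
Only in 9e65295's history (behind): {55bd66d, 9e65295} — 2.

0 ahead, 2 behind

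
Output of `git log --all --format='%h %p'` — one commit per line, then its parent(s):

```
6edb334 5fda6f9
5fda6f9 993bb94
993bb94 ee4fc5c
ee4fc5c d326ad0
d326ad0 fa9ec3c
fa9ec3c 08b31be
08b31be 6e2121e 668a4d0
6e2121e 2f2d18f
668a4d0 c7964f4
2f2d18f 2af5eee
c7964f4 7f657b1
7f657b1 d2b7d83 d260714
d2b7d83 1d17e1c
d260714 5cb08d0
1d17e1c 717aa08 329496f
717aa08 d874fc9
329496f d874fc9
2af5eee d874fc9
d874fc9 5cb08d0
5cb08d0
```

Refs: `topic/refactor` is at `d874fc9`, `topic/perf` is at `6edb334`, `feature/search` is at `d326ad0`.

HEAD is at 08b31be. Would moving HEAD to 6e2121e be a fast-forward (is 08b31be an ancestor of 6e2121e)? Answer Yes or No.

A fast-forward from 08b31be to 6e2121e is possible iff 08b31be is an ancestor of 6e2121e.
Ancestors of 6e2121e: {2af5eee, 2f2d18f, 5cb08d0, 6e2121e, d874fc9}.
08b31be is not among them, so fast-forward is not possible.

No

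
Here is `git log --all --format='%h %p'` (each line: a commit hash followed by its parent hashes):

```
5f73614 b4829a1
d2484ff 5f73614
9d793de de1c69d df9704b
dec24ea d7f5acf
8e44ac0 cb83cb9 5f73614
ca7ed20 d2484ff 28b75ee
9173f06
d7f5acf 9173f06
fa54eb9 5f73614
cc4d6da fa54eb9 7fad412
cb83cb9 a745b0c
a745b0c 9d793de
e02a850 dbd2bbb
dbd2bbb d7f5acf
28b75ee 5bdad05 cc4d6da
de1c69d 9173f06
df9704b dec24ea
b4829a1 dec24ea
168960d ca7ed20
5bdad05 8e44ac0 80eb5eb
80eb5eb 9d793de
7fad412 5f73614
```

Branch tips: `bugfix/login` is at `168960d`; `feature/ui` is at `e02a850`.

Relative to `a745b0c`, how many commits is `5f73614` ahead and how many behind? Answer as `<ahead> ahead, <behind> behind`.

2 ahead, 4 behind

Reachable from 5f73614: {5f73614, 9173f06, b4829a1, d7f5acf, dec24ea}.
Reachable from a745b0c: {9173f06, 9d793de, a745b0c, d7f5acf, de1c69d, dec24ea, df9704b}.
Only in 5f73614's history (ahead): {5f73614, b4829a1} — 2.
Only in a745b0c's history (behind): {9d793de, a745b0c, de1c69d, df9704b} — 4.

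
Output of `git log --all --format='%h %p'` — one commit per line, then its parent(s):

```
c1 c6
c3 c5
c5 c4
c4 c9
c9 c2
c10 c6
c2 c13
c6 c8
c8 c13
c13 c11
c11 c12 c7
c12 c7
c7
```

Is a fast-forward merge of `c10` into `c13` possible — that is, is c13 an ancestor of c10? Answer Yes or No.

A fast-forward from c13 to c10 is possible iff c13 is an ancestor of c10.
Ancestors of c10: {c10, c11, c12, c13, c6, c7, c8}.
c13 is among them, so fast-forward is possible.

Yes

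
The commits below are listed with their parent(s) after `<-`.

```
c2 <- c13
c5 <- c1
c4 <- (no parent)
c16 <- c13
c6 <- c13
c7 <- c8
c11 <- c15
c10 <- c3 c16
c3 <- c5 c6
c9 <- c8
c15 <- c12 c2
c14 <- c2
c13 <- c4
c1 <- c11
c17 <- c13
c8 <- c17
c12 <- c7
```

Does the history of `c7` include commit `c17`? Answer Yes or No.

Yes

Ancestors of c7 (commits reachable by following parents): {c13, c17, c4, c7, c8}.
c17 is in that set, so it is an ancestor of c7.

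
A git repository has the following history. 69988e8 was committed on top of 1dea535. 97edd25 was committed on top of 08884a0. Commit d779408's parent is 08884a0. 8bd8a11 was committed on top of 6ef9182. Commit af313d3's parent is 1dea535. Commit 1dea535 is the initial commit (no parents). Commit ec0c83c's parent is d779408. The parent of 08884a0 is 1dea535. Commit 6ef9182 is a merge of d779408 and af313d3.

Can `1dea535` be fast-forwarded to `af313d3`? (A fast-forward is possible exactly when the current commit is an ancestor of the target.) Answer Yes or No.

A fast-forward from 1dea535 to af313d3 is possible iff 1dea535 is an ancestor of af313d3.
Ancestors of af313d3: {1dea535, af313d3}.
1dea535 is among them, so fast-forward is possible.

Yes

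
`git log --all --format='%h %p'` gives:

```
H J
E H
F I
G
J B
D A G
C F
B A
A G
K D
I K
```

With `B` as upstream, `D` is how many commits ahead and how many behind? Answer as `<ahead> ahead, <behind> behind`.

1 ahead, 1 behind

Reachable from D: {A, D, G}.
Reachable from B: {A, B, G}.
Only in D's history (ahead): {D} — 1.
Only in B's history (behind): {B} — 1.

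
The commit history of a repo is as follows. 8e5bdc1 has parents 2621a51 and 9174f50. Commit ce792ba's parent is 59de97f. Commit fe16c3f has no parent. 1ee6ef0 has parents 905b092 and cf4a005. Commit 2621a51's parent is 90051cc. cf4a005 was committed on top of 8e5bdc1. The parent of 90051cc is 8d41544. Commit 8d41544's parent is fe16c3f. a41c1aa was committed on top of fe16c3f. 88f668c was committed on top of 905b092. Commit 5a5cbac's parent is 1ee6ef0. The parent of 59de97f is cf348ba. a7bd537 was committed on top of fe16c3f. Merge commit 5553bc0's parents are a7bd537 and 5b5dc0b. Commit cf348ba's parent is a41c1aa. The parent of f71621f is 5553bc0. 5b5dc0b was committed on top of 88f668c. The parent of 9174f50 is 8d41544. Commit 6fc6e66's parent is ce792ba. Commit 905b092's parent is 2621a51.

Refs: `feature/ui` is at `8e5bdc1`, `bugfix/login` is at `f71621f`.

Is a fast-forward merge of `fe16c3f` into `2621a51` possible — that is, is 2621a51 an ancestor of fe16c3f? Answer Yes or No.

No

A fast-forward from 2621a51 to fe16c3f is possible iff 2621a51 is an ancestor of fe16c3f.
Ancestors of fe16c3f: {fe16c3f}.
2621a51 is not among them, so fast-forward is not possible.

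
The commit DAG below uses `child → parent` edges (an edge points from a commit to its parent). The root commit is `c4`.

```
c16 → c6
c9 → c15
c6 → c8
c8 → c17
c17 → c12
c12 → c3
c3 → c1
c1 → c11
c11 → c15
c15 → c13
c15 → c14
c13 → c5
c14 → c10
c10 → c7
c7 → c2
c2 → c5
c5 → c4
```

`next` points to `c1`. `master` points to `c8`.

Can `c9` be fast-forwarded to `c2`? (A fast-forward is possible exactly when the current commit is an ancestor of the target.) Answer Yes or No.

No

A fast-forward from c9 to c2 is possible iff c9 is an ancestor of c2.
Ancestors of c2: {c2, c4, c5}.
c9 is not among them, so fast-forward is not possible.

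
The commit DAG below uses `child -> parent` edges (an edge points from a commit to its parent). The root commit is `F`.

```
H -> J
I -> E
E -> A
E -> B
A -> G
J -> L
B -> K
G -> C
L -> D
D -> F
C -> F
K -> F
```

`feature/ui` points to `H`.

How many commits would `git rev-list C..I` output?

Reachable from I: {A, B, C, E, F, G, I, K}.
Reachable from C: {C, F}.
In I's history but not C's: {A, B, E, G, I, K} — 6 commits.

6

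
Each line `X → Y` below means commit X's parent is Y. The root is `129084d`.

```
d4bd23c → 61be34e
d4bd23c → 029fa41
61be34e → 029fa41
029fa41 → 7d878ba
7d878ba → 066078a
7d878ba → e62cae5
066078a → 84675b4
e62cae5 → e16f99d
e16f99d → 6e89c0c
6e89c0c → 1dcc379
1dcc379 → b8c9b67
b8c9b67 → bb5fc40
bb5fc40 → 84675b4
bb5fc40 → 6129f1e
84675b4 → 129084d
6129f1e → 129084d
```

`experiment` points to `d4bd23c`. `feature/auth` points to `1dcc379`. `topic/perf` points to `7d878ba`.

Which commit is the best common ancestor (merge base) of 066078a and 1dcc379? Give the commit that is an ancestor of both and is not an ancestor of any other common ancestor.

84675b4

Ancestors of 066078a: {066078a, 129084d, 84675b4}.
Ancestors of 1dcc379: {129084d, 1dcc379, 6129f1e, 84675b4, b8c9b67, bb5fc40}.
Common ancestors: {129084d, 84675b4}.
Among these, 84675b4 is not an ancestor of any other common ancestor — it is the merge base.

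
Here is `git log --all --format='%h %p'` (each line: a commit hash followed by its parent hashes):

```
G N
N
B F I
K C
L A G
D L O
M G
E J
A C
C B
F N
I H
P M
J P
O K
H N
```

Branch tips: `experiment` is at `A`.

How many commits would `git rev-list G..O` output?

7

Reachable from O: {B, C, F, H, I, K, N, O}.
Reachable from G: {G, N}.
In O's history but not G's: {B, C, F, H, I, K, O} — 7 commits.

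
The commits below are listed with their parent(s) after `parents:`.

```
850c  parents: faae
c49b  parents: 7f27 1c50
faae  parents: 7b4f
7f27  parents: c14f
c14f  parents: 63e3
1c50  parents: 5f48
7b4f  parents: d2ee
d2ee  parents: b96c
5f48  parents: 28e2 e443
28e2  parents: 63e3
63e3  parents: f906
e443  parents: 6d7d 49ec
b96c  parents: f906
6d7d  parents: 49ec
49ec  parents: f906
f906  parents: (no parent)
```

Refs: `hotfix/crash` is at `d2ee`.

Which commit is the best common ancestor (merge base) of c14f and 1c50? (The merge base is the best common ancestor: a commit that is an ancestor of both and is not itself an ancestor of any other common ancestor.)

63e3

Ancestors of c14f: {63e3, c14f, f906}.
Ancestors of 1c50: {1c50, 28e2, 49ec, 5f48, 63e3, 6d7d, e443, f906}.
Common ancestors: {63e3, f906}.
Among these, 63e3 is not an ancestor of any other common ancestor — it is the merge base.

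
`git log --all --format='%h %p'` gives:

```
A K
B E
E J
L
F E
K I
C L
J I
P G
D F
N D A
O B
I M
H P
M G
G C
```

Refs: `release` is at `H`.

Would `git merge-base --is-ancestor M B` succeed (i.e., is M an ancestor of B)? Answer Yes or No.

Yes

Ancestors of B (commits reachable by following parents): {B, C, E, G, I, J, L, M}.
M is in that set, so it is an ancestor of B.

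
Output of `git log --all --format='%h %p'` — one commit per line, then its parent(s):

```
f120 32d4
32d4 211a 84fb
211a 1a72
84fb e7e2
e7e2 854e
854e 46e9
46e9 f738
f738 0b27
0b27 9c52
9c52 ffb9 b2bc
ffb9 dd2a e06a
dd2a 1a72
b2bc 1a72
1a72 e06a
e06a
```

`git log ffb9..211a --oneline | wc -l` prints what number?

1

Reachable from 211a: {1a72, 211a, e06a}.
Reachable from ffb9: {1a72, dd2a, e06a, ffb9}.
In 211a's history but not ffb9's: {211a} — 1 commit.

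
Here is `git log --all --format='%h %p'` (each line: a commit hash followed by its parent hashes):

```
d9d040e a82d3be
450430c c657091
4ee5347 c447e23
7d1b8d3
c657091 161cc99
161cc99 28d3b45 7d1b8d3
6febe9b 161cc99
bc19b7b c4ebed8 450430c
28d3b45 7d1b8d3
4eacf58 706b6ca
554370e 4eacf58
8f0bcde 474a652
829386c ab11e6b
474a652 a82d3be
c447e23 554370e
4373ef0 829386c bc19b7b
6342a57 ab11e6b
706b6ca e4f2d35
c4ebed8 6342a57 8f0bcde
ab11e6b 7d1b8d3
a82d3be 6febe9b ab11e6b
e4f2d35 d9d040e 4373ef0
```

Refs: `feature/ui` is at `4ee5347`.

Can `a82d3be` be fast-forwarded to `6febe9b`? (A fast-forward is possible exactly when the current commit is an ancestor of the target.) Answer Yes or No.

A fast-forward from a82d3be to 6febe9b is possible iff a82d3be is an ancestor of 6febe9b.
Ancestors of 6febe9b: {161cc99, 28d3b45, 6febe9b, 7d1b8d3}.
a82d3be is not among them, so fast-forward is not possible.

No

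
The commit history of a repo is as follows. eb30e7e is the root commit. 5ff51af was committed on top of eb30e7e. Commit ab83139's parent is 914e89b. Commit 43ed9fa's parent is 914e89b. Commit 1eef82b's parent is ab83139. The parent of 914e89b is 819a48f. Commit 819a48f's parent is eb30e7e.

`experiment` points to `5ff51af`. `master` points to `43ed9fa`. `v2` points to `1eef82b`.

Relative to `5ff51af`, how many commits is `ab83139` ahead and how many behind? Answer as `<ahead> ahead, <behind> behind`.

3 ahead, 1 behind

Reachable from ab83139: {819a48f, 914e89b, ab83139, eb30e7e}.
Reachable from 5ff51af: {5ff51af, eb30e7e}.
Only in ab83139's history (ahead): {819a48f, 914e89b, ab83139} — 3.
Only in 5ff51af's history (behind): {5ff51af} — 1.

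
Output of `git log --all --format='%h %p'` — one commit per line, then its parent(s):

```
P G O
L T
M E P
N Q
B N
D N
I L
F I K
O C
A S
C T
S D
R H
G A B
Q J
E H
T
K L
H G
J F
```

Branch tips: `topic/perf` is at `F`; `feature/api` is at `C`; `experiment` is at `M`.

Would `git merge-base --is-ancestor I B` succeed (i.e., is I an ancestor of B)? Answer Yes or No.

Yes

Ancestors of B (commits reachable by following parents): {B, F, I, J, K, L, N, Q, T}.
I is in that set, so it is an ancestor of B.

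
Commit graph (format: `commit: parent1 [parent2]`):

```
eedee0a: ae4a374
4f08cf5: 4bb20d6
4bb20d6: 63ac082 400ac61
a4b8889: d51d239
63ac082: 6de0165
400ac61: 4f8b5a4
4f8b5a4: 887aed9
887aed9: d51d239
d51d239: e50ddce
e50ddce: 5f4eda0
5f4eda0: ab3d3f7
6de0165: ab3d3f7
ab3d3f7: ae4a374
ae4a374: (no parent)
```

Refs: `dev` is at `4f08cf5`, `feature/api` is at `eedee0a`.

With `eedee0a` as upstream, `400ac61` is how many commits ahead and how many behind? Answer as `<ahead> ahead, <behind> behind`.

Reachable from 400ac61: {400ac61, 4f8b5a4, 5f4eda0, 887aed9, ab3d3f7, ae4a374, d51d239, e50ddce}.
Reachable from eedee0a: {ae4a374, eedee0a}.
Only in 400ac61's history (ahead): {400ac61, 4f8b5a4, 5f4eda0, 887aed9, ab3d3f7, d51d239, e50ddce} — 7.
Only in eedee0a's history (behind): {eedee0a} — 1.

7 ahead, 1 behind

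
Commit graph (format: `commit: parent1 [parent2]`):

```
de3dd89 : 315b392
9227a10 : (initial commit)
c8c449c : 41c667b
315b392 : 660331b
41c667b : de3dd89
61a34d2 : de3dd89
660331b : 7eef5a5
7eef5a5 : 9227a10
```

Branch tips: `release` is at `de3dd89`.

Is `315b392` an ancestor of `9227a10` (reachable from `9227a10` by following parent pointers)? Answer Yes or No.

Ancestors of 9227a10: {9227a10}.
315b392 is not in that set, so it is not an ancestor of 9227a10.

No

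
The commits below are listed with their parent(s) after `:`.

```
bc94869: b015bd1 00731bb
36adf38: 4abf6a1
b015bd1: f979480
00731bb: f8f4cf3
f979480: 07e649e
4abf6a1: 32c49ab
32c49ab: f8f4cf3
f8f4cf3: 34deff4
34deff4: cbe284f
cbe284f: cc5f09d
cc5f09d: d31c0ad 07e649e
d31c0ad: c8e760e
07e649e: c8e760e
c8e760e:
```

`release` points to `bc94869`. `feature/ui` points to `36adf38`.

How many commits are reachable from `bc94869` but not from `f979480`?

8

Reachable from bc94869: {00731bb, 07e649e, 34deff4, b015bd1, bc94869, c8e760e, cbe284f, cc5f09d, d31c0ad, f8f4cf3, f979480}.
Reachable from f979480: {07e649e, c8e760e, f979480}.
In bc94869's history but not f979480's: {00731bb, 34deff4, b015bd1, bc94869, cbe284f, cc5f09d, d31c0ad, f8f4cf3} — 8 commits.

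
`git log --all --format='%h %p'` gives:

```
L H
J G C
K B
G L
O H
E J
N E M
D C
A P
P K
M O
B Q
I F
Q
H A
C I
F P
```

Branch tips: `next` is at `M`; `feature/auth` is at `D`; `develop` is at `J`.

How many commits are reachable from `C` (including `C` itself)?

7

Walking parent pointers from C: reachable set = {B, C, F, I, K, P, Q}.
That is 7 commits.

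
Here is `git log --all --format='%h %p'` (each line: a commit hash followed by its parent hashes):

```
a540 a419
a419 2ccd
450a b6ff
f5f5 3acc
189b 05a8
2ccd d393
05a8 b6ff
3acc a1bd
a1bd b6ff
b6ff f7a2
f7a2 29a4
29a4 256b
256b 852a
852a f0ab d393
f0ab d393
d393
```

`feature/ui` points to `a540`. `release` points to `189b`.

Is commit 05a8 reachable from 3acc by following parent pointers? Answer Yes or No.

No

Ancestors of 3acc: {256b, 29a4, 3acc, 852a, a1bd, b6ff, d393, f0ab, f7a2}.
05a8 is not in that set, so it is not an ancestor of 3acc.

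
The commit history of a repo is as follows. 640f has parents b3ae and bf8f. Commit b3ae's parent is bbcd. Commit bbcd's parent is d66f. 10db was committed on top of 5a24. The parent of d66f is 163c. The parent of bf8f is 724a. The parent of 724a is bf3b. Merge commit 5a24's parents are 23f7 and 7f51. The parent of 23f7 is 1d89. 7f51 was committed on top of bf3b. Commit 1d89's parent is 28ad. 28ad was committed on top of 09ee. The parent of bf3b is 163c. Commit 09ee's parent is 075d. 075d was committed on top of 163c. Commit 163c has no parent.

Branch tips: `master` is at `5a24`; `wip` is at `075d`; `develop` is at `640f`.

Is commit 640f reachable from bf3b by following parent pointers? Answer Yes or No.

Ancestors of bf3b: {163c, bf3b}.
640f is not in that set, so it is not an ancestor of bf3b.

No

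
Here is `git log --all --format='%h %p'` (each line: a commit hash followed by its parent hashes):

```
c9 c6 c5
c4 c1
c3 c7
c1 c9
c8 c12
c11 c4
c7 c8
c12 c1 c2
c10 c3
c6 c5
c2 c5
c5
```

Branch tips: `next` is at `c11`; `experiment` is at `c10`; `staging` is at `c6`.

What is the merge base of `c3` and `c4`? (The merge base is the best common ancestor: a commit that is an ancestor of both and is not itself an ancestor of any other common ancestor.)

Ancestors of c3: {c1, c12, c2, c3, c5, c6, c7, c8, c9}.
Ancestors of c4: {c1, c4, c5, c6, c9}.
Common ancestors: {c1, c5, c6, c9}.
Among these, c1 is not an ancestor of any other common ancestor — it is the merge base.

c1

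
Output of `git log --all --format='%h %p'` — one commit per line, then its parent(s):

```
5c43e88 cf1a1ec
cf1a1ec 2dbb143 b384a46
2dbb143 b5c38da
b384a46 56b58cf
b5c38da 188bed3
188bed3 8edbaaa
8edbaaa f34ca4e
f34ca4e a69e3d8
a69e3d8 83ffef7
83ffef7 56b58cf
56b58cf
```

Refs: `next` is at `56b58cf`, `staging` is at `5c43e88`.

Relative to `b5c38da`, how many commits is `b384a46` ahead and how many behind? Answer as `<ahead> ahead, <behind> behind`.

1 ahead, 6 behind

Reachable from b384a46: {56b58cf, b384a46}.
Reachable from b5c38da: {188bed3, 56b58cf, 83ffef7, 8edbaaa, a69e3d8, b5c38da, f34ca4e}.
Only in b384a46's history (ahead): {b384a46} — 1.
Only in b5c38da's history (behind): {188bed3, 83ffef7, 8edbaaa, a69e3d8, b5c38da, f34ca4e} — 6.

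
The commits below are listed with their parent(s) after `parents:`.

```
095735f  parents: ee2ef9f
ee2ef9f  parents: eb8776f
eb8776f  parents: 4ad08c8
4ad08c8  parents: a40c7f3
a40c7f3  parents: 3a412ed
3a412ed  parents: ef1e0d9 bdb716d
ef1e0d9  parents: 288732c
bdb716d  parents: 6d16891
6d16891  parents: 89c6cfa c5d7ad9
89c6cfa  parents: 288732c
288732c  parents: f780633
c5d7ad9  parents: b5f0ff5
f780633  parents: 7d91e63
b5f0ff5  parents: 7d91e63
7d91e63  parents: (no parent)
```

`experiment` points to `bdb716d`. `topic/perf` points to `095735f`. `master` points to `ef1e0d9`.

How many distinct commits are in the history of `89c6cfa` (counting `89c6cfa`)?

Walking parent pointers from 89c6cfa: reachable set = {288732c, 7d91e63, 89c6cfa, f780633}.
That is 4 commits.

4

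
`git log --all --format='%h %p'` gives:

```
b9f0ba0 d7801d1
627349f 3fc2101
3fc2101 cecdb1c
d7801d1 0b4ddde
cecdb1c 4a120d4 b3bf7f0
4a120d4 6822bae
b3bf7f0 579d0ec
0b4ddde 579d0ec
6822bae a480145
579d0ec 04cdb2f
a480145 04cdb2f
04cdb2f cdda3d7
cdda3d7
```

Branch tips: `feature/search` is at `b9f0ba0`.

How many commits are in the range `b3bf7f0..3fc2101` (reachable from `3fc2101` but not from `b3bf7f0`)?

5

Reachable from 3fc2101: {04cdb2f, 3fc2101, 4a120d4, 579d0ec, 6822bae, a480145, b3bf7f0, cdda3d7, cecdb1c}.
Reachable from b3bf7f0: {04cdb2f, 579d0ec, b3bf7f0, cdda3d7}.
In 3fc2101's history but not b3bf7f0's: {3fc2101, 4a120d4, 6822bae, a480145, cecdb1c} — 5 commits.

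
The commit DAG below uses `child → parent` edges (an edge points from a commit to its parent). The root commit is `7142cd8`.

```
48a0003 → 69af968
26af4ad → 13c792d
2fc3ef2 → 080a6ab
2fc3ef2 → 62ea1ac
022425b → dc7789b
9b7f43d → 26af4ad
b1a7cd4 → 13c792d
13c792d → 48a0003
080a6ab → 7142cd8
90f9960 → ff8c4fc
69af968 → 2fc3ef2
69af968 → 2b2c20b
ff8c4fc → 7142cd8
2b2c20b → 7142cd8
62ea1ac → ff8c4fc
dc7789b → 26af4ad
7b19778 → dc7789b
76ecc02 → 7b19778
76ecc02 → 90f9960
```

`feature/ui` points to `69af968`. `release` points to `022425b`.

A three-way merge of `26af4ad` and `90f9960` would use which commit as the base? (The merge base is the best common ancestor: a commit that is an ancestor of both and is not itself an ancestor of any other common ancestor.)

ff8c4fc

Ancestors of 26af4ad: {080a6ab, 13c792d, 26af4ad, 2b2c20b, 2fc3ef2, 48a0003, 62ea1ac, 69af968, 7142cd8, ff8c4fc}.
Ancestors of 90f9960: {7142cd8, 90f9960, ff8c4fc}.
Common ancestors: {7142cd8, ff8c4fc}.
Among these, ff8c4fc is not an ancestor of any other common ancestor — it is the merge base.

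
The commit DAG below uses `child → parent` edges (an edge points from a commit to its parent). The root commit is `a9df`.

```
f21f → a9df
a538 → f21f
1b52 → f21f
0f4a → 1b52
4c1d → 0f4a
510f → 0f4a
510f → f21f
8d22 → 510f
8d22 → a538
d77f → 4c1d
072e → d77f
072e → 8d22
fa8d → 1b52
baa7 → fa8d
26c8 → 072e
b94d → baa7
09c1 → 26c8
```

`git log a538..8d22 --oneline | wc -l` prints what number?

4

Reachable from 8d22: {0f4a, 1b52, 510f, 8d22, a538, a9df, f21f}.
Reachable from a538: {a538, a9df, f21f}.
In 8d22's history but not a538's: {0f4a, 1b52, 510f, 8d22} — 4 commits.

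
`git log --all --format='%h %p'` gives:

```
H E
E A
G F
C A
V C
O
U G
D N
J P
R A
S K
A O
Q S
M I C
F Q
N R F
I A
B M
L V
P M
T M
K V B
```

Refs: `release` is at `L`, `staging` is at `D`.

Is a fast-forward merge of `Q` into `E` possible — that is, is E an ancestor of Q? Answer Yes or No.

No

A fast-forward from E to Q is possible iff E is an ancestor of Q.
Ancestors of Q: {A, B, C, I, K, M, O, Q, S, V}.
E is not among them, so fast-forward is not possible.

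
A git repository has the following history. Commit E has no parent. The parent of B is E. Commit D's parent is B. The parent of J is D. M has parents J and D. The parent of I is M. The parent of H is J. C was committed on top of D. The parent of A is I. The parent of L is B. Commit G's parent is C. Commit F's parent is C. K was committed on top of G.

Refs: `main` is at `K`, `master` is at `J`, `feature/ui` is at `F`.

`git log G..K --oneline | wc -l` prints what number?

1

Reachable from K: {B, C, D, E, G, K}.
Reachable from G: {B, C, D, E, G}.
In K's history but not G's: {K} — 1 commit.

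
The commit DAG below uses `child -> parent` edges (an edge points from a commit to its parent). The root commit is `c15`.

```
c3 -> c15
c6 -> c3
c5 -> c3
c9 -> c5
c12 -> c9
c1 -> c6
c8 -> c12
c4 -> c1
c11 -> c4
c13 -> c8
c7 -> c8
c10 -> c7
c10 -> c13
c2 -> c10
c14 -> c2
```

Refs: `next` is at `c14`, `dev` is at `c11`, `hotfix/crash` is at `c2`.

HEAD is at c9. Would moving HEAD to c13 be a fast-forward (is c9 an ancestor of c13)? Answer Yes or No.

Yes

A fast-forward from c9 to c13 is possible iff c9 is an ancestor of c13.
Ancestors of c13: {c12, c13, c15, c3, c5, c8, c9}.
c9 is among them, so fast-forward is possible.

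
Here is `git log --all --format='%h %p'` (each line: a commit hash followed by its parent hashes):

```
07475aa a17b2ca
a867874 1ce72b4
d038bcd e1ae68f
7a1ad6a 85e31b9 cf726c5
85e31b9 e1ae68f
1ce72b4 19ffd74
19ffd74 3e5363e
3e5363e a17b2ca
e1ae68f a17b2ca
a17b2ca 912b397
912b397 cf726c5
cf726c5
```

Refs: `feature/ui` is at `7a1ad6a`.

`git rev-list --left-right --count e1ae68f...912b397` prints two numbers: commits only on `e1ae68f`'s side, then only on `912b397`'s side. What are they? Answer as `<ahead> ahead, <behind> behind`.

Reachable from e1ae68f: {912b397, a17b2ca, cf726c5, e1ae68f}.
Reachable from 912b397: {912b397, cf726c5}.
Only in e1ae68f's history (ahead): {a17b2ca, e1ae68f} — 2.
Only in 912b397's history (behind): {} — 0.

2 ahead, 0 behind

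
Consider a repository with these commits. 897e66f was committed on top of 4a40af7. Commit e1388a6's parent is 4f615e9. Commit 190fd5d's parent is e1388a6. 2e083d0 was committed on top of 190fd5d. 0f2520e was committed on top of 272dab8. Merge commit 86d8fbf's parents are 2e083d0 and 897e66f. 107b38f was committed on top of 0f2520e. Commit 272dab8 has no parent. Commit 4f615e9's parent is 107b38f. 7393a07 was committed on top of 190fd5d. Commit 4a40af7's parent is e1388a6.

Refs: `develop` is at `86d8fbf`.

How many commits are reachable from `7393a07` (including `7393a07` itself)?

Walking parent pointers from 7393a07: reachable set = {0f2520e, 107b38f, 190fd5d, 272dab8, 4f615e9, 7393a07, e1388a6}.
That is 7 commits.

7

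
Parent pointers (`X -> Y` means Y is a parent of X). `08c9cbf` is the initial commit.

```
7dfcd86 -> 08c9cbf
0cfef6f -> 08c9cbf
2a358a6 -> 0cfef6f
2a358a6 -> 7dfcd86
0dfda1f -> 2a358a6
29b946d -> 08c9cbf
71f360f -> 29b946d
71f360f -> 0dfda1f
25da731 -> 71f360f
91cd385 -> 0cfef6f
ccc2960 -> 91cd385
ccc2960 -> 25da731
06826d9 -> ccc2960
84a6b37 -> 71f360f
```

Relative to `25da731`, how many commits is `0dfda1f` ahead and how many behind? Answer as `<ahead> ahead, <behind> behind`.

0 ahead, 3 behind

Reachable from 0dfda1f: {08c9cbf, 0cfef6f, 0dfda1f, 2a358a6, 7dfcd86}.
Reachable from 25da731: {08c9cbf, 0cfef6f, 0dfda1f, 25da731, 29b946d, 2a358a6, 71f360f, 7dfcd86}.
Only in 0dfda1f's history (ahead): {} — 0.
Only in 25da731's history (behind): {25da731, 29b946d, 71f360f} — 3.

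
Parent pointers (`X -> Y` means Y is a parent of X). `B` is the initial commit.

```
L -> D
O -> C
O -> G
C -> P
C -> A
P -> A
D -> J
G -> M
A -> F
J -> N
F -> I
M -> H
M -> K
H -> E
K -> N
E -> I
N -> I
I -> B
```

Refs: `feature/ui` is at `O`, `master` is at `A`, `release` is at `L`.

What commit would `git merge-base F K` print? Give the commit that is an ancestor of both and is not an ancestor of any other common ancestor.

I

Ancestors of F: {B, F, I}.
Ancestors of K: {B, I, K, N}.
Common ancestors: {B, I}.
Among these, I is not an ancestor of any other common ancestor — it is the merge base.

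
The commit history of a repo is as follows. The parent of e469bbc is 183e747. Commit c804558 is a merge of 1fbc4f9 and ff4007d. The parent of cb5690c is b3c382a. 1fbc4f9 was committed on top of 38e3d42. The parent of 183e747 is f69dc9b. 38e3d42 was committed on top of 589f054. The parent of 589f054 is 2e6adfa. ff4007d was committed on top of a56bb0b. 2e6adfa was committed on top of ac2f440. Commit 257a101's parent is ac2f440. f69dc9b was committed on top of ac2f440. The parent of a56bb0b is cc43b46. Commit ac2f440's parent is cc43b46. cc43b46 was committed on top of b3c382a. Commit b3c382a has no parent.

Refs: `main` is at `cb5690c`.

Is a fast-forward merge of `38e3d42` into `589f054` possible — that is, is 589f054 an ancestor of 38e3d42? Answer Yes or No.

Yes

A fast-forward from 589f054 to 38e3d42 is possible iff 589f054 is an ancestor of 38e3d42.
Ancestors of 38e3d42: {2e6adfa, 38e3d42, 589f054, ac2f440, b3c382a, cc43b46}.
589f054 is among them, so fast-forward is possible.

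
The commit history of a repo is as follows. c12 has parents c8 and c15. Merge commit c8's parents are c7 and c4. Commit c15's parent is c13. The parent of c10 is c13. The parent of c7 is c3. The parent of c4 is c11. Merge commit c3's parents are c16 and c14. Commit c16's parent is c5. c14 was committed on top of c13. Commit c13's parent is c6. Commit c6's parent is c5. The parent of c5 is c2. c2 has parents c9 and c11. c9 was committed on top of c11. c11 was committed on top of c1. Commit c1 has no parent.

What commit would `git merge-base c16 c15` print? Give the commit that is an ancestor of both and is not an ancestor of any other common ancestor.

Ancestors of c16: {c1, c11, c16, c2, c5, c9}.
Ancestors of c15: {c1, c11, c13, c15, c2, c5, c6, c9}.
Common ancestors: {c1, c11, c2, c5, c9}.
Among these, c5 is not an ancestor of any other common ancestor — it is the merge base.

c5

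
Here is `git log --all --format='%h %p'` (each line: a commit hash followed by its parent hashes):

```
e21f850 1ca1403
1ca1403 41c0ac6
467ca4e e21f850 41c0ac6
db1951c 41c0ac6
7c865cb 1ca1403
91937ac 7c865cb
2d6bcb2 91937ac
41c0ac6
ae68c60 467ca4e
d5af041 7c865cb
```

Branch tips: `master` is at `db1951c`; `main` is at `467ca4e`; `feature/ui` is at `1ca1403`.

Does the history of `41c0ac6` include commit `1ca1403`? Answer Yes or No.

Ancestors of 41c0ac6: {41c0ac6}.
1ca1403 is not in that set, so it is not an ancestor of 41c0ac6.

No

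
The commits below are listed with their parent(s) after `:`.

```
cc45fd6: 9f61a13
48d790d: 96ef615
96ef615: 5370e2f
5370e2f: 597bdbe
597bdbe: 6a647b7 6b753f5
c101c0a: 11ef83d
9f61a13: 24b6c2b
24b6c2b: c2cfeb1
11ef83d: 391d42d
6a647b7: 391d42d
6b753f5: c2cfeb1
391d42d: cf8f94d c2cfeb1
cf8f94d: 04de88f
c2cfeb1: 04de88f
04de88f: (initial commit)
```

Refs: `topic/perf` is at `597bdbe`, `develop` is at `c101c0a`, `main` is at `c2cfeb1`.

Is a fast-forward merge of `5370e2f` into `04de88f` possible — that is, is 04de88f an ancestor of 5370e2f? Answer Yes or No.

Yes

A fast-forward from 04de88f to 5370e2f is possible iff 04de88f is an ancestor of 5370e2f.
Ancestors of 5370e2f: {04de88f, 391d42d, 5370e2f, 597bdbe, 6a647b7, 6b753f5, c2cfeb1, cf8f94d}.
04de88f is among them, so fast-forward is possible.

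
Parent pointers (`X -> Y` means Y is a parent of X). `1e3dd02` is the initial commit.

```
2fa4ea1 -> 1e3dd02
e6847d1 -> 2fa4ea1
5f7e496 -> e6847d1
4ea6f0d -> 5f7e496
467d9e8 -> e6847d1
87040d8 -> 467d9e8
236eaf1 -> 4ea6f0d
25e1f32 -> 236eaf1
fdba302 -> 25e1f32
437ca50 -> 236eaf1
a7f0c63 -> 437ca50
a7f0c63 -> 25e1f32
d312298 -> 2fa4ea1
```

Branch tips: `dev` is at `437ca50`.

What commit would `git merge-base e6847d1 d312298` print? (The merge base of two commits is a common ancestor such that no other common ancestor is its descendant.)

Ancestors of e6847d1: {1e3dd02, 2fa4ea1, e6847d1}.
Ancestors of d312298: {1e3dd02, 2fa4ea1, d312298}.
Common ancestors: {1e3dd02, 2fa4ea1}.
Among these, 2fa4ea1 is not an ancestor of any other common ancestor — it is the merge base.

2fa4ea1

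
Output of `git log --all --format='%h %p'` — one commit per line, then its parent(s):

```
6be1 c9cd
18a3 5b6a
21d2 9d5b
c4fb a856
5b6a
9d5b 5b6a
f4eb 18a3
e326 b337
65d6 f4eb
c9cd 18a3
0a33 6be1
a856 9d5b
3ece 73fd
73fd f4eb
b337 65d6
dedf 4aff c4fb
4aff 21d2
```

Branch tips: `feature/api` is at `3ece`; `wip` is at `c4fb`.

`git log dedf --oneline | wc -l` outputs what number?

7

Walking parent pointers from dedf: reachable set = {21d2, 4aff, 5b6a, 9d5b, a856, c4fb, dedf}.
That is 7 commits.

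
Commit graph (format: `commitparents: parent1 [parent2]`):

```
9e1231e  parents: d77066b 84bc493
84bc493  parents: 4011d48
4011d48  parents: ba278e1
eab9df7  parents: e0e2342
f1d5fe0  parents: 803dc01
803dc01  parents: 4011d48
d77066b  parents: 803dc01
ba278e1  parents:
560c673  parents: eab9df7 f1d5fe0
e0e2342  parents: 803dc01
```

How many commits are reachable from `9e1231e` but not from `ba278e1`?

Reachable from 9e1231e: {4011d48, 803dc01, 84bc493, 9e1231e, ba278e1, d77066b}.
Reachable from ba278e1: {ba278e1}.
In 9e1231e's history but not ba278e1's: {4011d48, 803dc01, 84bc493, 9e1231e, d77066b} — 5 commits.

5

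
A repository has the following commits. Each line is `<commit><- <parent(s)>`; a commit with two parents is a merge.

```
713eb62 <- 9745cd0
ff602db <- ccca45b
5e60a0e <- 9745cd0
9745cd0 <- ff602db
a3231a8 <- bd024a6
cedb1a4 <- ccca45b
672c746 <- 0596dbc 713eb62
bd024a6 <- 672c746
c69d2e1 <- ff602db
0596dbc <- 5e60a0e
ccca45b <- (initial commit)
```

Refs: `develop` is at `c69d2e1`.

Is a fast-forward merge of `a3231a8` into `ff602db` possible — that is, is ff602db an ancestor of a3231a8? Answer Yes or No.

Yes

A fast-forward from ff602db to a3231a8 is possible iff ff602db is an ancestor of a3231a8.
Ancestors of a3231a8: {0596dbc, 5e60a0e, 672c746, 713eb62, 9745cd0, a3231a8, bd024a6, ccca45b, ff602db}.
ff602db is among them, so fast-forward is possible.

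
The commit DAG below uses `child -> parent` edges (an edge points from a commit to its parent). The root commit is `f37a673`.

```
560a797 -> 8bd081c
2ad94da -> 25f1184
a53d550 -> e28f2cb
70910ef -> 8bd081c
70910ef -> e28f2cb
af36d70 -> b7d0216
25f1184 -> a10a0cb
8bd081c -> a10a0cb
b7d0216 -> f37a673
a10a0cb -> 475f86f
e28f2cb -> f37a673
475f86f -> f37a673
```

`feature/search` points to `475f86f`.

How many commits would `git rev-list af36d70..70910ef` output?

5

Reachable from 70910ef: {475f86f, 70910ef, 8bd081c, a10a0cb, e28f2cb, f37a673}.
Reachable from af36d70: {af36d70, b7d0216, f37a673}.
In 70910ef's history but not af36d70's: {475f86f, 70910ef, 8bd081c, a10a0cb, e28f2cb} — 5 commits.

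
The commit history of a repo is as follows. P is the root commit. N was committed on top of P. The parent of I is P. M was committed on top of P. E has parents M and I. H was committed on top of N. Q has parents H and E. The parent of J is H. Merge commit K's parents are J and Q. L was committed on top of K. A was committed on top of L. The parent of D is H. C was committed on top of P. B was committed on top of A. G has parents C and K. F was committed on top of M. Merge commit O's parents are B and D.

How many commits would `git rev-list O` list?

Walking parent pointers from O: reachable set = {A, B, D, E, H, I, J, K, L, M, N, O, P, Q}.
That is 14 commits.

14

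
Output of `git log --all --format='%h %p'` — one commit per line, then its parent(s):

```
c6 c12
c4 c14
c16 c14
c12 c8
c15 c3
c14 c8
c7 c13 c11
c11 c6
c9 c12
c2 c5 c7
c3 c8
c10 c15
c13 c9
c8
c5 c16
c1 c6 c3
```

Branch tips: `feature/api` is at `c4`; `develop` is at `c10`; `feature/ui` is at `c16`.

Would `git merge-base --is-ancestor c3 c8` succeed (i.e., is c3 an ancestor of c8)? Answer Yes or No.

No

Ancestors of c8: {c8}.
c3 is not in that set, so it is not an ancestor of c8.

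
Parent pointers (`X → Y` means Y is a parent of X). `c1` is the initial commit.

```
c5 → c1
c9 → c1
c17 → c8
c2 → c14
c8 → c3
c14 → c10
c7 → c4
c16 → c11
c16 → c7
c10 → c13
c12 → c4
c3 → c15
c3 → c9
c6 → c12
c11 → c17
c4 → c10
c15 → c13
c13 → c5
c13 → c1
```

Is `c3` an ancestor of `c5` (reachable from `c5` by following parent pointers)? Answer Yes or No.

No

Ancestors of c5: {c1, c5}.
c3 is not in that set, so it is not an ancestor of c5.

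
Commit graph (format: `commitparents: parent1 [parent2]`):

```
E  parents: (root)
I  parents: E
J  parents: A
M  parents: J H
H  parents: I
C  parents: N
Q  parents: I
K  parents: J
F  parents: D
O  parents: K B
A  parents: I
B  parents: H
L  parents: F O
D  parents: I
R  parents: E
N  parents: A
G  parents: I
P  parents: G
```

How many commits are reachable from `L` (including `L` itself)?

Walking parent pointers from L: reachable set = {A, B, D, E, F, H, I, J, K, L, O}.
That is 11 commits.

11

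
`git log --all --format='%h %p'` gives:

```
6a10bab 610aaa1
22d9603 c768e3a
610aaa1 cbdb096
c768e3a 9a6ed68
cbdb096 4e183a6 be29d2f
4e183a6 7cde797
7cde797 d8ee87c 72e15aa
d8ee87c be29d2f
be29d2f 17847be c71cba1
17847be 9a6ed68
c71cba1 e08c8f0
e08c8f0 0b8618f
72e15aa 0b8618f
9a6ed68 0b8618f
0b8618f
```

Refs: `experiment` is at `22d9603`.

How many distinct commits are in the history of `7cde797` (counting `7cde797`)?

Walking parent pointers from 7cde797: reachable set = {0b8618f, 17847be, 72e15aa, 7cde797, 9a6ed68, be29d2f, c71cba1, d8ee87c, e08c8f0}.
That is 9 commits.

9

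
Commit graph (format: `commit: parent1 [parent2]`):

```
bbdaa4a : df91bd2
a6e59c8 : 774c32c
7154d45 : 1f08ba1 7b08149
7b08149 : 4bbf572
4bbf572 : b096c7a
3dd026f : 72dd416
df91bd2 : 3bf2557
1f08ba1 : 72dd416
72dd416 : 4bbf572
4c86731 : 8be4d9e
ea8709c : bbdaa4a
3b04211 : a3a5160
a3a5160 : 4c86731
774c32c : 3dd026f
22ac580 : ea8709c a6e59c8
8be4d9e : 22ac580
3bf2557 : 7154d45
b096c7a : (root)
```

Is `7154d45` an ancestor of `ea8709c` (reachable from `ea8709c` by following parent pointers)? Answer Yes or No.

Yes

Ancestors of ea8709c (commits reachable by following parents): {1f08ba1, 3bf2557, 4bbf572, 7154d45, 72dd416, 7b08149, b096c7a, bbdaa4a, df91bd2, ea8709c}.
7154d45 is in that set, so it is an ancestor of ea8709c.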